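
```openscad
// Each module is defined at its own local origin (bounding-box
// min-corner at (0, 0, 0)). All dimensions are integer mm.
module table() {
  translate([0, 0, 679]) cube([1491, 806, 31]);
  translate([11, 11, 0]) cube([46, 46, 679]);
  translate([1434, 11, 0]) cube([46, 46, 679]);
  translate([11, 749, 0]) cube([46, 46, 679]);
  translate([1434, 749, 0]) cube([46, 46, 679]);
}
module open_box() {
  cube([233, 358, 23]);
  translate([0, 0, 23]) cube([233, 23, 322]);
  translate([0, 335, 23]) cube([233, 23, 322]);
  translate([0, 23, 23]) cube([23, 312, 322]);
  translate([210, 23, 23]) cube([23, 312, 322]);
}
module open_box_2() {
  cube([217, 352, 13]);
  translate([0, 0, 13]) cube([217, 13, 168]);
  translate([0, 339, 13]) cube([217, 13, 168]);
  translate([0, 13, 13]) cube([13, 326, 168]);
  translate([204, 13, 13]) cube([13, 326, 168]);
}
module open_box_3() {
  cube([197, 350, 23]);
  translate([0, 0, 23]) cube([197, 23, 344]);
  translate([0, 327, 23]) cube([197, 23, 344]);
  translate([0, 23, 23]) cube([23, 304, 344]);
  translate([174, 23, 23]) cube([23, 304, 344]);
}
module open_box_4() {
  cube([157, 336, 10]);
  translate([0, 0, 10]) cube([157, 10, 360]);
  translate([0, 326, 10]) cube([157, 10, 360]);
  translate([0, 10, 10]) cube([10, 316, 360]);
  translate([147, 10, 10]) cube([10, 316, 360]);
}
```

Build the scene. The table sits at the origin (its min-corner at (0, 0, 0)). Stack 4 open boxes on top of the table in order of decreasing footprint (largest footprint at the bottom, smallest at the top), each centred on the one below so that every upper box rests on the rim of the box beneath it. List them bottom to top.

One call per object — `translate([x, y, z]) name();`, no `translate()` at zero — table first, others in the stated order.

table();
translate([629, 224, 710]) open_box();
translate([637, 227, 1055]) open_box_2();
translate([647, 228, 1236]) open_box_3();
translate([667, 235, 1603]) open_box_4();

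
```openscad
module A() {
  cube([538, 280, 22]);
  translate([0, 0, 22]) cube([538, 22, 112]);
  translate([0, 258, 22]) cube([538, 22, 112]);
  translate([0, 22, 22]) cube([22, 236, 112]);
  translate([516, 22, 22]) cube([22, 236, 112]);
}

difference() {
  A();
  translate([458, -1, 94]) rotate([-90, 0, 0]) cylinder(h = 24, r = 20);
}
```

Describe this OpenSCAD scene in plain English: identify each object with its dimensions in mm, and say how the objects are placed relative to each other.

A is an open storage box with external size 538×280×134 mm and wall thickness 22 mm (the base is also 22 mm thick). The base covers the whole footprint; the four walls stand on the base, with the y-facing walls full-width and the x-facing walls fitting between their inner faces.

The open box has a circular hole of radius 20 mm through its front wall, centred at (x = 458, z = 94).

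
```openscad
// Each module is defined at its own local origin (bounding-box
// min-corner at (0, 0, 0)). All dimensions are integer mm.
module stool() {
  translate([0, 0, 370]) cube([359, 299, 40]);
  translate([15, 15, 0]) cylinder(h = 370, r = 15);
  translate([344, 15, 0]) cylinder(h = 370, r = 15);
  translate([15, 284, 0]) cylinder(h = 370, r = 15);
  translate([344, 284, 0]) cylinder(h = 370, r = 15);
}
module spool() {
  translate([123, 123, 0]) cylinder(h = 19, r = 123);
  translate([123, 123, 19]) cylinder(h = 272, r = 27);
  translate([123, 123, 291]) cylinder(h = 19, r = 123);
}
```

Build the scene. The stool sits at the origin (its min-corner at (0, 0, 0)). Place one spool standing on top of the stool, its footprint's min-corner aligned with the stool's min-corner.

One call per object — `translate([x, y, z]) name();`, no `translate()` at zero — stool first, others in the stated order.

stool();
translate([0, 0, 410]) spool();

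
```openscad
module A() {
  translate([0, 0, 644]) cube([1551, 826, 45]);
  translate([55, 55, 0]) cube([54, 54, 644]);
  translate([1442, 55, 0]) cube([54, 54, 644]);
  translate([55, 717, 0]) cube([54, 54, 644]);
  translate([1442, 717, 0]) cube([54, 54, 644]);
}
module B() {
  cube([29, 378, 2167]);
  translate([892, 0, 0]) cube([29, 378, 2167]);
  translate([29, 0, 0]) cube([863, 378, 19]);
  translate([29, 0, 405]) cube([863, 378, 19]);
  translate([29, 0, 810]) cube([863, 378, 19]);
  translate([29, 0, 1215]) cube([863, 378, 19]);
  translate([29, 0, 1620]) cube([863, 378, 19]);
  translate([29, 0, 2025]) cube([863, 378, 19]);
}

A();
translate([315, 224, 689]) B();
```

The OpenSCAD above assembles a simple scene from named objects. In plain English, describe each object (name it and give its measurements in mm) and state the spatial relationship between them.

A is a table: top 1551 mm (x) × 826 mm (y), 45 mm thick, upper face at z = 689 mm, on four 54×54 mm square legs, each inset 55 mm from the nearest pair of top edges, running from z = 0 to the bottom of the top.

B is a bookshelf 921 mm wide overall, 378 mm deep and 2167 mm tall. The two sides are 29 mm thick vertical panels. 6 horizontal shelves of 19 mm thickness span between the inner faces of the sides; the lowest shelf sits on the floor and shelves are stacked with a clear vertical gap of 386 mm between each pair.

The bookshelf is on top of the table, centred.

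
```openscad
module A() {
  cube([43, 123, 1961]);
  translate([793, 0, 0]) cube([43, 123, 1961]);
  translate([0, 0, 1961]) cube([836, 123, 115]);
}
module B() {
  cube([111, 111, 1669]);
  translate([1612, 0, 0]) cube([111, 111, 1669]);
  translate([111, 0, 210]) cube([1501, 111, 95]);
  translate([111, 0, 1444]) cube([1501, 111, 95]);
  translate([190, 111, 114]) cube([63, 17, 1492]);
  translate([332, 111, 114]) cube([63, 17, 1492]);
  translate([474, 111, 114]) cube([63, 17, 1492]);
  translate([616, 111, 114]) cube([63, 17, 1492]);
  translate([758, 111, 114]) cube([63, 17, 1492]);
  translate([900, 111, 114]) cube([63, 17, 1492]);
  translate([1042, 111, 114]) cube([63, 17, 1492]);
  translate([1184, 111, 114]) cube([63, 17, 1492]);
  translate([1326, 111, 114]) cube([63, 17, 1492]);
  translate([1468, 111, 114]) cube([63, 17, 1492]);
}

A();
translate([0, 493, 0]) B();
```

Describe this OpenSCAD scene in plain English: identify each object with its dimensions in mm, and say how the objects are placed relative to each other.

A is a rectangular door frame: two vertical jambs of 43×123 mm section, 1961 mm tall, with a clear opening 750 mm wide between their inner faces. A header 115 mm tall and 123 mm deep lies on top of the jambs and spans the full outside width.

B is a fence section. Two 111×111 mm posts, 1669 mm tall, stand on the floor with a clear span of 1501 mm between their inner faces. Two horizontal rails of 111×95 mm section span the gap between the posts with their undersides at z = 210 mm and z = 1444 mm, flush with the posts' −y face. 10 pickets, each 63 mm wide, 17 mm thick and 1492 mm tall, are fixed to the +y face of the rails with their bottoms at z = 114 mm, evenly spaced across the span with equal gaps (rounded down to the nearest mm) at the −x end and between each pair — any rounding remainder accumulates at the +x end.

The fence section is on the floor beside the door frame on its +y side.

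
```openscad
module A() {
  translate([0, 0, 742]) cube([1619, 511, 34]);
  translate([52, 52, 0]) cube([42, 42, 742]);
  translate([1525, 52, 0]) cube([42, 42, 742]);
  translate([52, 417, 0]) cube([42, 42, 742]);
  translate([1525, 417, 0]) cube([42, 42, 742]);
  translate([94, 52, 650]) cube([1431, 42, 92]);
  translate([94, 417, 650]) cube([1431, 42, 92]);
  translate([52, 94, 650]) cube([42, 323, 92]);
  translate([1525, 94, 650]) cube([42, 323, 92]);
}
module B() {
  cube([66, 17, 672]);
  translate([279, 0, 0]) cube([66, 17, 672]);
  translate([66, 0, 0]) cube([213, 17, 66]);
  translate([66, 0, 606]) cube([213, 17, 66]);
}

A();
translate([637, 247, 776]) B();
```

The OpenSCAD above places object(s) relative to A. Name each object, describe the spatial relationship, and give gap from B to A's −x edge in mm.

A is a table. B is a picture frame. The picture frame is on top of the table, centred. The gap from the picture frame to the table's −x edge is 637 mm.

The picture frame's min-x is at 637; the table's min-x is 0; gap = 637 mm.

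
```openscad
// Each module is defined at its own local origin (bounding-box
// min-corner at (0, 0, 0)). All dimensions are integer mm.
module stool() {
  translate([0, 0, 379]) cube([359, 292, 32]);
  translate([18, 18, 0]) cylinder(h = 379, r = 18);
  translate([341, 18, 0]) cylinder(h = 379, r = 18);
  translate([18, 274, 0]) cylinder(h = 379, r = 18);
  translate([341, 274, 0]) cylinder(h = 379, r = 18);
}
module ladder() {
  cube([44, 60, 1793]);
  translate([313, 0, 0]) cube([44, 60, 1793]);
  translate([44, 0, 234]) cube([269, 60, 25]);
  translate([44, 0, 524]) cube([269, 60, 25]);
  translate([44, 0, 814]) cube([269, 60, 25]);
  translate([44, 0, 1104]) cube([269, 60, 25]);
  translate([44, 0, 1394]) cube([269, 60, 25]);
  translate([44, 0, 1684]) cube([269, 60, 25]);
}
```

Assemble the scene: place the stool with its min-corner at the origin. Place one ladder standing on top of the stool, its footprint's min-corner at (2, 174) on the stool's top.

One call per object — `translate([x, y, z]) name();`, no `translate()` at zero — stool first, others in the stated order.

stool();
translate([2, 174, 411]) ladder();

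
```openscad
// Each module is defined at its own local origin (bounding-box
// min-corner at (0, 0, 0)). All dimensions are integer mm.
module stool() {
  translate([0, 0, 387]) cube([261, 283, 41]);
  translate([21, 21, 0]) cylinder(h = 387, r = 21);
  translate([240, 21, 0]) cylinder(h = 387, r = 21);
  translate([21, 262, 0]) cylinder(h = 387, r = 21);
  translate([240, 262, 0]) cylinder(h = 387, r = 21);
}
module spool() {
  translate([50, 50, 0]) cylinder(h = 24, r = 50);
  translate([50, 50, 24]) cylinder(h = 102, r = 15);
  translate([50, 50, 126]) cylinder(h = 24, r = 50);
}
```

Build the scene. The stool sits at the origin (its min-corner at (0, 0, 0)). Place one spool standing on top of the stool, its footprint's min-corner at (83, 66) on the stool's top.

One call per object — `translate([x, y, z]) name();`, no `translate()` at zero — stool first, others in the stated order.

stool();
translate([83, 66, 428]) spool();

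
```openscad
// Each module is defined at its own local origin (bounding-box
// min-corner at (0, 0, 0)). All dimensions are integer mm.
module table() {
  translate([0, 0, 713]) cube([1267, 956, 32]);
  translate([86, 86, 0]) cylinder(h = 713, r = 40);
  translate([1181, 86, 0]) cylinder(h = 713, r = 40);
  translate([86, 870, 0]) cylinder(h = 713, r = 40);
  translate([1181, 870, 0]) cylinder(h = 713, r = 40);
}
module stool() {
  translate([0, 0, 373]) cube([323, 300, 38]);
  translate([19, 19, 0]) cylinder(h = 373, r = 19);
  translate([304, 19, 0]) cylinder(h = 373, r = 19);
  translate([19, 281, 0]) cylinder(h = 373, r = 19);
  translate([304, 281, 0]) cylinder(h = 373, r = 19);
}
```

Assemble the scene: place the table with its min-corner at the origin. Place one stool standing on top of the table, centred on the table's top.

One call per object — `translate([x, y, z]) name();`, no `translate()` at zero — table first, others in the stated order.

table();
translate([472, 328, 745]) stool();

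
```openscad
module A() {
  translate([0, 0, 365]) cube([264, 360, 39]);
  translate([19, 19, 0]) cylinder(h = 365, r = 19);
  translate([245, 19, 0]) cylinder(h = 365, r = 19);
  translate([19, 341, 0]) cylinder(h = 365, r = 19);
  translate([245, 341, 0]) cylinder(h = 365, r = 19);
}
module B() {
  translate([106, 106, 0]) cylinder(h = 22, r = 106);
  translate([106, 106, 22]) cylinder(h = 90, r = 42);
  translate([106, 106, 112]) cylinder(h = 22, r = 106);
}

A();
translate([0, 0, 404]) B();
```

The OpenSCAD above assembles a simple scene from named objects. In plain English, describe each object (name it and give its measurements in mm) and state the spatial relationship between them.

A is a four-legged stool. The seat is a 264×360×39 mm slab whose top surface is at z = 404 mm; four round legs, each 38 mm in diameter, run from the floor (z = 0) to the underside of the seat, each leg's axis is inset half a diameter from the nearest pair of seat edges (so the leg's bounding box is flush with the corner).

B is a spool: two coaxial disc flanges of radius 106 mm and thickness 22 mm, joined by a core cylinder of radius 42 mm and height 90 mm. The lower flange rests on z = 0 and the three cylinders share a vertical axis.

The spool is on top of the stool.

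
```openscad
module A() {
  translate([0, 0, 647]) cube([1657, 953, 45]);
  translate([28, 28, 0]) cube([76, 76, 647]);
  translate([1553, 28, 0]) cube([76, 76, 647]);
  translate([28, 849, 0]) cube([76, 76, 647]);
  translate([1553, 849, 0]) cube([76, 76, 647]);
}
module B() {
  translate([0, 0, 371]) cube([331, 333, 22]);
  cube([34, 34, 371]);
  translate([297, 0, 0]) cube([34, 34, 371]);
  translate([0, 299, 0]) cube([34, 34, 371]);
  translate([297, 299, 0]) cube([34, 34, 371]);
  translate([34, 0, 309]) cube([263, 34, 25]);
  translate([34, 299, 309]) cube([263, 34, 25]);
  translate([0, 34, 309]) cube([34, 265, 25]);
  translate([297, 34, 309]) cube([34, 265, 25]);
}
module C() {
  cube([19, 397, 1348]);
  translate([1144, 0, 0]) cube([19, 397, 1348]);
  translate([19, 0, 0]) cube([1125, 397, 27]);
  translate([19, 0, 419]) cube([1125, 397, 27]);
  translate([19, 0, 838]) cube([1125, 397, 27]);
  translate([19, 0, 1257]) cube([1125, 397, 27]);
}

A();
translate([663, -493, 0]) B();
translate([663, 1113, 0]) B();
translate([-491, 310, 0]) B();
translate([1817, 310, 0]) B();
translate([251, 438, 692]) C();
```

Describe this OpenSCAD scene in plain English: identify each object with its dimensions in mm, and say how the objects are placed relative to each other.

A is a rectangular dining table. The top is 1657×953×45 mm with its upper surface at z = 692 mm. It stands on four 76×76 mm square legs, each inset 28 mm from the nearest pair of top edges, running from the floor to the underside of the top.

B is a four-legged stool. The seat is a 331×333×22 mm slab whose top surface is at z = 393 mm; four square legs, each 34×34 mm in cross-section, run from the floor (z = 0) to the underside of the seat, each flush with a corner of the seat. Four stretchers, 34 mm wide and 25 mm tall, connect adjacent legs with their undersides at z = 309 mm, each running between the inner faces of the legs it joins and aligned with the legs' outer faces on the other axis.

C is an open bookshelf. Two side panels, each 19 mm thick, 397 mm deep and 1348 mm tall, stand 1163 mm apart (outside-to-outside). Between them sit 4 shelves, each 27 mm thick and 397 mm deep, spanning the full gap between the sides. The bottom shelf rests on the floor (its underside at z = 0) and the clear gap between one shelf's top and the next shelf's underside is 392 mm.

Four stools sit around the table at the −y, +y, −x, +x sides. The bookshelf is on top of the table.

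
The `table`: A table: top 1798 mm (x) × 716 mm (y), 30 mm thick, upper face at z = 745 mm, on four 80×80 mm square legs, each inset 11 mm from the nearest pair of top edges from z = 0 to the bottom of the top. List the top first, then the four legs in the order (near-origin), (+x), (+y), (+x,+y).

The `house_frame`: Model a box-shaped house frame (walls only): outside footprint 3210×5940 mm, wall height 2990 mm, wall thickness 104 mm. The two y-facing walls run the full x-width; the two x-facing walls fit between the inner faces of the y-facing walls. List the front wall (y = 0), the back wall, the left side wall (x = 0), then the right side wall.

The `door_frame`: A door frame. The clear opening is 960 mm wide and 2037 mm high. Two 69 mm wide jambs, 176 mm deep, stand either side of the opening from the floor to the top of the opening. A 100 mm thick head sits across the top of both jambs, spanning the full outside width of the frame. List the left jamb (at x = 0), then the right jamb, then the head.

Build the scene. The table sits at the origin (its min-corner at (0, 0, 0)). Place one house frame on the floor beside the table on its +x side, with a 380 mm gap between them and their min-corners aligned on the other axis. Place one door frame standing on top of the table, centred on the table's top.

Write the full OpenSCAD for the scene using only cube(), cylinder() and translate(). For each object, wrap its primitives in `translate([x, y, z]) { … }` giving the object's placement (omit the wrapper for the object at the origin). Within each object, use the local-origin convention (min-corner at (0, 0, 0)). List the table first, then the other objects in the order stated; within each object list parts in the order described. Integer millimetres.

translate([0, 0, 715]) cube([1798, 716, 30]);
translate([11, 11, 0]) cube([80, 80, 715]);
translate([1707, 11, 0]) cube([80, 80, 715]);
translate([11, 625, 0]) cube([80, 80, 715]);
translate([1707, 625, 0]) cube([80, 80, 715]);
translate([2178, 0, 0]) {
  cube([3210, 104, 2990]);
  translate([0, 5836, 0]) cube([3210, 104, 2990]);
  translate([0, 104, 0]) cube([104, 5732, 2990]);
  translate([3106, 104, 0]) cube([104, 5732, 2990]);
}
translate([350, 270, 745]) {
  cube([69, 176, 2037]);
  translate([1029, 0, 0]) cube([69, 176, 2037]);
  translate([0, 0, 2037]) cube([1098, 176, 100]);
}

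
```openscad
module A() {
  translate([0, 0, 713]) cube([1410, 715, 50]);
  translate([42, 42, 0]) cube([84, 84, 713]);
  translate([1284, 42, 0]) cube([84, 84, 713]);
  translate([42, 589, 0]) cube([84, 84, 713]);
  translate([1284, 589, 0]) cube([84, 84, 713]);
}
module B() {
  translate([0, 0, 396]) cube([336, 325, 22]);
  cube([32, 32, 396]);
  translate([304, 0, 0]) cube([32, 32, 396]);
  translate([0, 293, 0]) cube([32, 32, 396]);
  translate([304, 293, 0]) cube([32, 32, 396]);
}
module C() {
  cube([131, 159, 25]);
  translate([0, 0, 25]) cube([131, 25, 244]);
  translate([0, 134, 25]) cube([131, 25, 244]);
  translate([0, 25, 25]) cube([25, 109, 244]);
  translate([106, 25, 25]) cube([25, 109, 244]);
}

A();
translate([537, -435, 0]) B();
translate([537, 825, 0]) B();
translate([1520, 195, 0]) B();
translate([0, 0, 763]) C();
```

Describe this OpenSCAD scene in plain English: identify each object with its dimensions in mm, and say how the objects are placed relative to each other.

A is a rectangular dining table. The top is 1410×715×50 mm with its upper surface at z = 763 mm. It stands on four 84×84 mm square legs, each inset 42 mm from the nearest pair of top edges, running from the floor to the underside of the top.

B is a four-legged stool. The seat is 336×325 mm, 22 mm thick, top at z = 418 mm. It stands on four square legs, each 32×32 mm in cross-section, from z = 0 to the seat underside, each flush with a corner of the seat.

C is an open storage box with external size 131×159×269 mm and wall thickness 25 mm (the base is also 25 mm thick). The base covers the whole footprint; the four walls stand on the base, with the y-facing walls full-width and the x-facing walls fitting between their inner faces.

Three stools sit around the table at the −y, +y, +x sides. The open box is on top of the table.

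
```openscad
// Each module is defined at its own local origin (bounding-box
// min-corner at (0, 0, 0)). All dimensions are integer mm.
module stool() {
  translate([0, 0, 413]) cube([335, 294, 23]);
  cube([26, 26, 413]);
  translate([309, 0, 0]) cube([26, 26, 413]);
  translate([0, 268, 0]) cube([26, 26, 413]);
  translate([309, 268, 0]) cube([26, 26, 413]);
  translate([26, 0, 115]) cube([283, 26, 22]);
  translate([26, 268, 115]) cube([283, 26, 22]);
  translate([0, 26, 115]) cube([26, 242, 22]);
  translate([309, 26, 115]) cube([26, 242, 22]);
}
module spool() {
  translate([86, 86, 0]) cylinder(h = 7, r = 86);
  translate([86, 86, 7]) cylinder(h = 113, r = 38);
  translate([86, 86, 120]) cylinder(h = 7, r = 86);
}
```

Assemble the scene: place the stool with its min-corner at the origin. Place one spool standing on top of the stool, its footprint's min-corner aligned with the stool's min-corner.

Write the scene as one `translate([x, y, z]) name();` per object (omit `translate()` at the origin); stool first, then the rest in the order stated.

stool();
translate([0, 0, 436]) spool();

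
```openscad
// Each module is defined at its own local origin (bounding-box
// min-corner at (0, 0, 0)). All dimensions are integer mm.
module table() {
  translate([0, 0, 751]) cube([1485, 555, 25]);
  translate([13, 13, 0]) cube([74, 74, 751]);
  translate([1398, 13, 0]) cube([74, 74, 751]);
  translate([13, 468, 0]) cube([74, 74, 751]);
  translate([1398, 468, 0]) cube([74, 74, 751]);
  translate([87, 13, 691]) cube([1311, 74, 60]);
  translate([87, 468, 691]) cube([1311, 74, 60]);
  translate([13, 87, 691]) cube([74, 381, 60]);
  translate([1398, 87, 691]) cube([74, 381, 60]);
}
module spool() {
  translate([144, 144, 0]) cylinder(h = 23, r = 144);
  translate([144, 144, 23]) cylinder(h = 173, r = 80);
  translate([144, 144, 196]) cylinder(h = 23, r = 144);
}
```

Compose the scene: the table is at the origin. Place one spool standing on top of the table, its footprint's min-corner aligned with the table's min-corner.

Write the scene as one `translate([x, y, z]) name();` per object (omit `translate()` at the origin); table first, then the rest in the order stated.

table();
translate([0, 0, 776]) spool();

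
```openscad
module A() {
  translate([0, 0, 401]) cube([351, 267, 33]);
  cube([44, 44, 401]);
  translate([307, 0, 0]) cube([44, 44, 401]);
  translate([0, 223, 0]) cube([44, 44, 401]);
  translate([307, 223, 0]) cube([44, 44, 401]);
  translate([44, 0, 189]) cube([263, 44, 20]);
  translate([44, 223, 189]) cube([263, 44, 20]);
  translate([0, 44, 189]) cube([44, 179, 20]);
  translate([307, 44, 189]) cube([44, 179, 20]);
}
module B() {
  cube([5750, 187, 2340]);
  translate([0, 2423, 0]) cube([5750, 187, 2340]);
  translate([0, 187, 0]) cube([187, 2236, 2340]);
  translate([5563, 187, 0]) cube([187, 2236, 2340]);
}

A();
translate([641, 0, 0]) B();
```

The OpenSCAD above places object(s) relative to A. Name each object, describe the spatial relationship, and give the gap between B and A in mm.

The house frame's nearest face is 290 mm from the stool's +x face.

A is a stool. B is a house frame. The house frame is on the floor beside the stool on its +x side. The gap between the house frame and the stool is 290 mm.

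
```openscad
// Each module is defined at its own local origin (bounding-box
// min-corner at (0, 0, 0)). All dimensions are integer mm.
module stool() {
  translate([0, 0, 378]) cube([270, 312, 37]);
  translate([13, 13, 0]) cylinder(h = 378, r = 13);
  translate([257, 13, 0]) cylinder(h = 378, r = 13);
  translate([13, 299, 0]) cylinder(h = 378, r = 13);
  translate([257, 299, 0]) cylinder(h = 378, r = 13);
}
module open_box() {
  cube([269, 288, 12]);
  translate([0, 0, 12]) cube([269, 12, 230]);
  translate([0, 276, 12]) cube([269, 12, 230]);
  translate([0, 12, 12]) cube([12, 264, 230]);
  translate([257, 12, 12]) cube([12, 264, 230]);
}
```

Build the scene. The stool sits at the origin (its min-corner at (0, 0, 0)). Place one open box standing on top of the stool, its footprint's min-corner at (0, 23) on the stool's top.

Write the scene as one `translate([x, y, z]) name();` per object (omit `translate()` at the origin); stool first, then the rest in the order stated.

stool();
translate([0, 23, 415]) open_box();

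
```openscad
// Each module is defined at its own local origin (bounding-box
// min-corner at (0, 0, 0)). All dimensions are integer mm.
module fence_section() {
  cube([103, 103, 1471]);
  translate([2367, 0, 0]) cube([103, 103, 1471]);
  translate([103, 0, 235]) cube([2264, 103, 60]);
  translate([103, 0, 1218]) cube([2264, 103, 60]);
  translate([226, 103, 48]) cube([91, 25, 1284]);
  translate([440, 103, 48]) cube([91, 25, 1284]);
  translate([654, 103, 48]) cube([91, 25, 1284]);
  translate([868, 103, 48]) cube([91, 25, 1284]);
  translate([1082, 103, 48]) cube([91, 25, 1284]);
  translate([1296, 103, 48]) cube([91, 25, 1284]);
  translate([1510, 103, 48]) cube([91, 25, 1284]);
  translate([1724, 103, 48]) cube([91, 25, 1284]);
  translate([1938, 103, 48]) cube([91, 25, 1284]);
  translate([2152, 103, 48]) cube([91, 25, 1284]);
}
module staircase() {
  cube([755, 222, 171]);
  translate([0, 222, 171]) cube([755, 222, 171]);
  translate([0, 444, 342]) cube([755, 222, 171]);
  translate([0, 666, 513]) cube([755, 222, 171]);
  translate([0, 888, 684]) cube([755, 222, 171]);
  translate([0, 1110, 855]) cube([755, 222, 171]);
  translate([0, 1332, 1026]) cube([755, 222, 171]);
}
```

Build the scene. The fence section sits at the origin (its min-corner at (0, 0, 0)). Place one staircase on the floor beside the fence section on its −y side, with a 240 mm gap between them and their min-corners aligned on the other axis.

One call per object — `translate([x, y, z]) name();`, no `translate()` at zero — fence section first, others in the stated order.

fence_section();
translate([0, -1794, 0]) staircase();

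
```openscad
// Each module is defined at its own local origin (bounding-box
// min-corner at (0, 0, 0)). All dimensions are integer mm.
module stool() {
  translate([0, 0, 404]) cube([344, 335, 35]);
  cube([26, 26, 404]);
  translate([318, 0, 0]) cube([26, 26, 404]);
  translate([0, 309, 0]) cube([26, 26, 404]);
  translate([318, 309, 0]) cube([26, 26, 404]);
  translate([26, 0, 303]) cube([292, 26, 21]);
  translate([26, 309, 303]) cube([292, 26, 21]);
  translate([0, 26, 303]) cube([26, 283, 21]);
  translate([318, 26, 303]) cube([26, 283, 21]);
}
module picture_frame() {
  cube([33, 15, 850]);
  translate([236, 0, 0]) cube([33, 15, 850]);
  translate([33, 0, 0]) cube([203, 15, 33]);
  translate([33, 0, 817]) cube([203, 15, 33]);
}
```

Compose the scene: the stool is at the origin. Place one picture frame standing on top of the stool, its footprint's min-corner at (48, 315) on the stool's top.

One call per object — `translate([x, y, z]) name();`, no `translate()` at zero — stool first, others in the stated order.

stool();
translate([48, 315, 439]) picture_frame();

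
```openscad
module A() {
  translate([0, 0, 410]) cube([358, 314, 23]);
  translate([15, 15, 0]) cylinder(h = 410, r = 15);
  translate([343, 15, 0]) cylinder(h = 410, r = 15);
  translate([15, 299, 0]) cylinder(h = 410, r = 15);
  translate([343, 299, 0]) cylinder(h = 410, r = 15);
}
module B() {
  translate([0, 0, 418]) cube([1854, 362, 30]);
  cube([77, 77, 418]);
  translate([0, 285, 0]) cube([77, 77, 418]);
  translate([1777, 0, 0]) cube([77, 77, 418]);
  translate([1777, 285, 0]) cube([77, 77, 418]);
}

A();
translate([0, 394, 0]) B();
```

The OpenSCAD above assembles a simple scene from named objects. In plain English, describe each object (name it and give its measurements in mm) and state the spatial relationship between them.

A is a four-legged stool. The seat is a 358×314×23 mm slab whose top surface is at z = 433 mm; four round legs, each 30 mm in diameter, run from the floor (z = 0) to the underside of the seat, each leg's axis is inset half a diameter from the nearest pair of seat edges (so the leg's bounding box is flush with the corner).

B is a bench: a 1854×362 mm seat slab, 30 mm thick, top at z = 448 mm, on four 77×77 mm square legs flush with the seat corners and standing on z = 0.

The bench is on the floor beside the stool on its +y side.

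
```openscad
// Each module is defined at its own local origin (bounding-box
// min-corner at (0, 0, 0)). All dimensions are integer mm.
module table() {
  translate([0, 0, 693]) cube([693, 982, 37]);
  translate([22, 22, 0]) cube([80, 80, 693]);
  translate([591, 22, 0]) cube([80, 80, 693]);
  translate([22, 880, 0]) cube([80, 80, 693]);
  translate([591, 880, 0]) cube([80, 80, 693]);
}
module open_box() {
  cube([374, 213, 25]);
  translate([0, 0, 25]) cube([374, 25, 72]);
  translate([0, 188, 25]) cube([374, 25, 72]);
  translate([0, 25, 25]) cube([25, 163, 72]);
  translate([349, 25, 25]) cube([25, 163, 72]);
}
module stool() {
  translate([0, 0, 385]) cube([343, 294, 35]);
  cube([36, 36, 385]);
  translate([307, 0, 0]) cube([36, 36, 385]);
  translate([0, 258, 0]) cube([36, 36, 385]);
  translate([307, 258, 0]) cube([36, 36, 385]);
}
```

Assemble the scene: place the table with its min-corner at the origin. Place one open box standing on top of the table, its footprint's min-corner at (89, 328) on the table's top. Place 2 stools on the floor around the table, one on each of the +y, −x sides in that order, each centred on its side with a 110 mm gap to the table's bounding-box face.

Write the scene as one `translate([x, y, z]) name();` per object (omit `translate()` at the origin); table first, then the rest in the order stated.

table();
translate([89, 328, 730]) open_box();
translate([175, 1092, 0]) stool();
translate([-453, 344, 0]) stool();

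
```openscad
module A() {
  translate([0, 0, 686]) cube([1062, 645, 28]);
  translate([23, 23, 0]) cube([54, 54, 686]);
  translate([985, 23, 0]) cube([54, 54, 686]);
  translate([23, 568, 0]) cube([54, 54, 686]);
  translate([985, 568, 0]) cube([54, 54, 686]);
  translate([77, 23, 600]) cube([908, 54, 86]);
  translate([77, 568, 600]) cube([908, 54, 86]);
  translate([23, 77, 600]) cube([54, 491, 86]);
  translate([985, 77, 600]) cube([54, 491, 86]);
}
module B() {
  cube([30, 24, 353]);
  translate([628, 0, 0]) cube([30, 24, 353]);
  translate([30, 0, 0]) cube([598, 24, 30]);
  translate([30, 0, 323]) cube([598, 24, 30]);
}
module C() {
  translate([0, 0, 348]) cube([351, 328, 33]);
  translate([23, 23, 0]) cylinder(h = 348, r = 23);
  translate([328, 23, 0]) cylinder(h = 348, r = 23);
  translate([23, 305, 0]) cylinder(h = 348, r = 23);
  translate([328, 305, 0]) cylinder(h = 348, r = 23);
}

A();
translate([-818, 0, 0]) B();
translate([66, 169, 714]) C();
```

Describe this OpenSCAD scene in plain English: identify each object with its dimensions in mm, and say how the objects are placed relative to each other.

A is a rectangular dining table. The top is 1062×645×28 mm with its upper surface at z = 714 mm. It stands on four 54×54 mm square legs, each inset 23 mm from the nearest pair of top edges, running from the floor to the underside of the top. Four apron rails, 54 mm thick and 86 mm tall, run between adjacent legs with their top edges flush with the underside of the top and their outer faces flush with the legs' outer faces.

B is a picture frame with a 598×293 mm rectangular opening (x by z) and a uniform 30 mm border on every side. Frame depth is 24 mm along y. It is built from two vertical stiles running the full outside height and two horizontal rails spanning the gap between the stiles.

C is a four-legged stool. The seat is a 351×328×33 mm slab whose top surface is at z = 381 mm; four round legs, each 46 mm in diameter, run from the floor (z = 0) to the underside of the seat, each leg's axis is inset half a diameter from the nearest pair of seat edges (so the leg's bounding box is flush with the corner).

The picture frame is on the floor beside the table on its −x side. The stool is on top of the table.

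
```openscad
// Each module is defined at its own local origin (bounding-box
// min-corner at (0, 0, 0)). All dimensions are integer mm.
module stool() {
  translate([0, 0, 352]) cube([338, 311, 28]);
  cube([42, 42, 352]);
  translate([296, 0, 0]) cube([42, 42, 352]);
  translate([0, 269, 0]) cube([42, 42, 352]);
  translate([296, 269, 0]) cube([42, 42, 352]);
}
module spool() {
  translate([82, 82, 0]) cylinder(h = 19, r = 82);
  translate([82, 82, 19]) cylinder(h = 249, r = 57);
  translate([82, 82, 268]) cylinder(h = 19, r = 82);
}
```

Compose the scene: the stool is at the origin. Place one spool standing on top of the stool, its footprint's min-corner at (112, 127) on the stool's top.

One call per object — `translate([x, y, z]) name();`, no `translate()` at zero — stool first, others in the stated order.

stool();
translate([112, 127, 380]) spool();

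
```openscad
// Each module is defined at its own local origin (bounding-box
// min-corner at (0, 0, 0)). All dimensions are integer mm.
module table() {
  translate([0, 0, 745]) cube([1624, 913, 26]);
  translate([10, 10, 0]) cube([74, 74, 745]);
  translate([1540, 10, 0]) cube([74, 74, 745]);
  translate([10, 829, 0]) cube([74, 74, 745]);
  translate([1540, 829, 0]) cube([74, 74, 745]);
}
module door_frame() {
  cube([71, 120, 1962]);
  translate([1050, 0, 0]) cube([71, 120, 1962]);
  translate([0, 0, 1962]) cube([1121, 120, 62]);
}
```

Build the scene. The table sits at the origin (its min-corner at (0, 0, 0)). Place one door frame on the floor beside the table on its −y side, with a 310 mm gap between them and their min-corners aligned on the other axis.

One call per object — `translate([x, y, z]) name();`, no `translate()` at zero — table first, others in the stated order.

table();
translate([0, -430, 0]) door_frame();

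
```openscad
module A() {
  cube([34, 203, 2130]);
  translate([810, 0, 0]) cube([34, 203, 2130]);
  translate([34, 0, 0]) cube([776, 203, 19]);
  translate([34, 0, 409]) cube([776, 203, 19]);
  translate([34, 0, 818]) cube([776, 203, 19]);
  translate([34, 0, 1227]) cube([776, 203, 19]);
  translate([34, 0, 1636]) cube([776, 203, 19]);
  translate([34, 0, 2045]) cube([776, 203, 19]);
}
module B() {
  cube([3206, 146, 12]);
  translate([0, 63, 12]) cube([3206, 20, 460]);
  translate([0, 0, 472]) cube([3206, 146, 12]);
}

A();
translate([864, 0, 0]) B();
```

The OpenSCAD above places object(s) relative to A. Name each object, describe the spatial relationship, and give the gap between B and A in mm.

The I-beam's nearest face is 20 mm from the bookshelf's +x face.

A is a bookshelf. B is an I-beam. The I-beam is on the floor beside the bookshelf on its +x side. The gap between the I-beam and the bookshelf is 20 mm.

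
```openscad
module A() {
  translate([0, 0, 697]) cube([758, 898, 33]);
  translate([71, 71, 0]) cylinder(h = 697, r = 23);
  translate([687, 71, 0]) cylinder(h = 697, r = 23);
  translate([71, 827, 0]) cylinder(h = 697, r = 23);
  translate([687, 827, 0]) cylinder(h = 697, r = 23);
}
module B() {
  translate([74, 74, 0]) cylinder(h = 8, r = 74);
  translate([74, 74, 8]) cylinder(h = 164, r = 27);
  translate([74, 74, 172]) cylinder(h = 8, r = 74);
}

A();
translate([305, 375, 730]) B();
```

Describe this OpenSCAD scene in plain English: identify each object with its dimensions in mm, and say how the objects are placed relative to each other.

A is a rectangular dining table. The top is 758×898×33 mm with its upper surface at z = 730 mm. It stands on four round legs of 46 mm diameter, each leg's bounding box inset 48 mm from the nearest pair of top edges, running from the floor to the underside of the top.

B is a spool: two coaxial disc flanges of radius 74 mm and thickness 8 mm, joined by a core cylinder of radius 27 mm and height 164 mm. The lower flange rests on z = 0 and the three cylinders share a vertical axis.

The spool is on top of the table, centred.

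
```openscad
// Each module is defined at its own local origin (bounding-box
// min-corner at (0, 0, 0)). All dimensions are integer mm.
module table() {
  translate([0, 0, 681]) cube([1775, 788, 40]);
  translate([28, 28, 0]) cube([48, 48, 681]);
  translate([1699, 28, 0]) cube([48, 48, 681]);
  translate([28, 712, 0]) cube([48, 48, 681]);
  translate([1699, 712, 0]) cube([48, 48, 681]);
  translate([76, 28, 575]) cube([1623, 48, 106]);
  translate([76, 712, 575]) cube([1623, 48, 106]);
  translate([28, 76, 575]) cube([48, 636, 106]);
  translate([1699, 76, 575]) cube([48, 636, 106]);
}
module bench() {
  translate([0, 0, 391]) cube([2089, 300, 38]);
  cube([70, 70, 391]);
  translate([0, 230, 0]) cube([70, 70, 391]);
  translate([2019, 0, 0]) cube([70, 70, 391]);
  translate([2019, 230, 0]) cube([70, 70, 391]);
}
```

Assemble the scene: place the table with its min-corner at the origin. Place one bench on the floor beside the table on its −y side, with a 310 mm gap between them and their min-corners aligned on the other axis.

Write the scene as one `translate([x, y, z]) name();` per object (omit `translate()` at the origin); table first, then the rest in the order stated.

table();
translate([0, -610, 0]) bench();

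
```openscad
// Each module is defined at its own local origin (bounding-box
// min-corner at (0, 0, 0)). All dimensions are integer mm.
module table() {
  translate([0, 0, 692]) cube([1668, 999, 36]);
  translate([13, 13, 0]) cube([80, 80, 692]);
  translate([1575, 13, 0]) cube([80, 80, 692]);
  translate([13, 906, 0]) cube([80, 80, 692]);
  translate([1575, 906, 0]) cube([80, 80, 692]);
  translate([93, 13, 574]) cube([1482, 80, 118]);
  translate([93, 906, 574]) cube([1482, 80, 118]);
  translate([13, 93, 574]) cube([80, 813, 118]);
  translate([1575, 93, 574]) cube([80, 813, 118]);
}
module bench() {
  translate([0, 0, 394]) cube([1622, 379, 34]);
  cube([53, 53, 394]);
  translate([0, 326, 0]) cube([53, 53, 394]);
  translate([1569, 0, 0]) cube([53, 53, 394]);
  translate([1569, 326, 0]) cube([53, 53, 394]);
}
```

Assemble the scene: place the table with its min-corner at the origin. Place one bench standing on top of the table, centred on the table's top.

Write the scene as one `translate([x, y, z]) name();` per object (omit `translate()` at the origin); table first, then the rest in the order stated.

table();
translate([23, 310, 728]) bench();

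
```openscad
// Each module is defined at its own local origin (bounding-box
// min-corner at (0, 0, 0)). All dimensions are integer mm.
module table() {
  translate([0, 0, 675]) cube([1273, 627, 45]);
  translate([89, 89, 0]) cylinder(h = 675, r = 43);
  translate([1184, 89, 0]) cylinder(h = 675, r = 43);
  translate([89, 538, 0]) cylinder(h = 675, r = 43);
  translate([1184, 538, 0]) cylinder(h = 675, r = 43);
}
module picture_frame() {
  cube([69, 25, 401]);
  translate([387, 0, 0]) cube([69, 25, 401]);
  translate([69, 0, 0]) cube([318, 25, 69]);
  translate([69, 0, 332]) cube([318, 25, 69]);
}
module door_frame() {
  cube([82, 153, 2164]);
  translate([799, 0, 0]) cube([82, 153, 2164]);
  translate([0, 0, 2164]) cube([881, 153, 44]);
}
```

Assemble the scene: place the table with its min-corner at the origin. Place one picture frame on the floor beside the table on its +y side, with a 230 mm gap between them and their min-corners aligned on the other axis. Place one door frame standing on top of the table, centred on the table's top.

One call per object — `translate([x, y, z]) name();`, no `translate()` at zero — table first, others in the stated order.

table();
translate([0, 857, 0]) picture_frame();
translate([196, 237, 720]) door_frame();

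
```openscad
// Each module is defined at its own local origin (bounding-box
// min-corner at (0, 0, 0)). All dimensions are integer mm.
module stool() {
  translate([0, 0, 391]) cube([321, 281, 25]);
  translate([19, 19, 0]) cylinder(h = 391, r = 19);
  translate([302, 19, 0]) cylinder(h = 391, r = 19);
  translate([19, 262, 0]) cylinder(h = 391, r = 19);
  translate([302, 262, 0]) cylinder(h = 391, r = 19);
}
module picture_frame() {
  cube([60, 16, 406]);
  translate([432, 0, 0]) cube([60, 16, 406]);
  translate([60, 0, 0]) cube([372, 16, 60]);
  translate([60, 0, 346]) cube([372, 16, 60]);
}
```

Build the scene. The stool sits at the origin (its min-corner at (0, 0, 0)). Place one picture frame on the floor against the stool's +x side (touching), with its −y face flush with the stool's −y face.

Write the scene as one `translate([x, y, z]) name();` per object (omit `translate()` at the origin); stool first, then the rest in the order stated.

stool();
translate([321, 0, 0]) picture_frame();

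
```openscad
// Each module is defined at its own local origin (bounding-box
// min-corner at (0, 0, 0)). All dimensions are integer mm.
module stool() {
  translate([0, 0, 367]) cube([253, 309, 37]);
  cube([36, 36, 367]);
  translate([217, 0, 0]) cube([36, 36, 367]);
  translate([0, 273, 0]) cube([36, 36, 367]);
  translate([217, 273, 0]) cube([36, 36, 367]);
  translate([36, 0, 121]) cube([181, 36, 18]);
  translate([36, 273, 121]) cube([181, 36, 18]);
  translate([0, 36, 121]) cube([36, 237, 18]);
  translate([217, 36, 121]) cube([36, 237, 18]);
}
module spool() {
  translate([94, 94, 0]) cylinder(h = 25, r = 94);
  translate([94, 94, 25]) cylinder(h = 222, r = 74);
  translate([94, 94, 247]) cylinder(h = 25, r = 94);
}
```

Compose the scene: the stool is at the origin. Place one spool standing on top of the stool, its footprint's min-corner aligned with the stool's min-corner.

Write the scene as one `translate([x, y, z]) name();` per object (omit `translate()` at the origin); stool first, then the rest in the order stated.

stool();
translate([0, 0, 404]) spool();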